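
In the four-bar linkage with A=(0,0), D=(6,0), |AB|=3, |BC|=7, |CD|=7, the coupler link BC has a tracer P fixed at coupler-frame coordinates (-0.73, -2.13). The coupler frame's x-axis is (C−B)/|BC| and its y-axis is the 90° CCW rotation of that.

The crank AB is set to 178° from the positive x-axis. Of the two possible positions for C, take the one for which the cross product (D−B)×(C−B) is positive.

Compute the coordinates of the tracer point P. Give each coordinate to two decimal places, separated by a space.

-1.86 -1.84

A=(0,0), D=(6.00,0)
B = A + 3.00·(cos178°, sin178°) = (-2.9982, 0.1047)
|BD| = 8.9988
circle(B,7.00) ∩ circle(D,7.00): a=4.4994, h=5.3624
  candidates: C₊=(1.5633,5.4144) cross=48.255; C₋=(1.4385,-5.3097) cross=-48.255
  mode + wants cross > 0 → take C=(1.5633,5.4144) (cross=48.255)
ex = (C−B)/|BC| = (0.6516,0.7585); ey = (-0.7585,0.6516)
P = B + -0.73·ex + -2.13·ey = (-1.8582,-1.8370)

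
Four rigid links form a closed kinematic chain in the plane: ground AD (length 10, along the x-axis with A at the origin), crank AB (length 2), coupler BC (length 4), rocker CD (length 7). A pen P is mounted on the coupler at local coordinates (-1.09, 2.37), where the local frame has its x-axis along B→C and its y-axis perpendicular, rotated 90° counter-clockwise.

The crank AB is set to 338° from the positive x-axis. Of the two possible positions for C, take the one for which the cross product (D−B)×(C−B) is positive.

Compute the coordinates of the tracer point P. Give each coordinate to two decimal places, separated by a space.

-0.75 -0.69

A=(0,0), D=(10.00,0)
B = A + 2.00·(cos338°, sin338°) = (1.8544, -0.7492)
|BD| = 8.1800
circle(B,4.00) ∩ circle(D,7.00): a=2.0729, h=3.4210
  candidates: C₊=(3.6052,2.8472) cross=27.984; C₋=(4.2319,-3.9660) cross=-27.984
  mode + wants cross > 0 → take C=(3.6052,2.8472) (cross=27.984)
ex = (C−B)/|BC| = (0.4377,0.8991); ey = (-0.8991,0.4377)
P = B + -1.09·ex + 2.37·ey = (-0.7536,-0.6919)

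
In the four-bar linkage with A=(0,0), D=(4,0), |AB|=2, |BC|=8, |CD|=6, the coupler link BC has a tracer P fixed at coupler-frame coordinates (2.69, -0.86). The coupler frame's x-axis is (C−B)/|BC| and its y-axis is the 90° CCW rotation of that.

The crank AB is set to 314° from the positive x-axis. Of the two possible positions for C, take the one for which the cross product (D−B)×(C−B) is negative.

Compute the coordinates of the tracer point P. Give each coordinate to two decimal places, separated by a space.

3.88 -2.77

A=(0,0), D=(4.00,0)
B = A + 2.00·(cos314°, sin314°) = (1.3893, -1.4387)
|BD| = 2.9808
circle(B,8.00) ∩ circle(D,6.00): a=6.1871, h=5.0715
  candidates: C₊=(4.3604,5.9892) cross=15.117; C₋=(9.2558,-2.8943) cross=-15.117
  mode - wants cross < 0 → take C=(9.2558,-2.8943) (cross=-15.117)
ex = (C−B)/|BC| = (0.9833,-0.1819); ey = (0.1819,0.9833)
P = B + 2.69·ex + -0.86·ey = (3.8779,-2.7738)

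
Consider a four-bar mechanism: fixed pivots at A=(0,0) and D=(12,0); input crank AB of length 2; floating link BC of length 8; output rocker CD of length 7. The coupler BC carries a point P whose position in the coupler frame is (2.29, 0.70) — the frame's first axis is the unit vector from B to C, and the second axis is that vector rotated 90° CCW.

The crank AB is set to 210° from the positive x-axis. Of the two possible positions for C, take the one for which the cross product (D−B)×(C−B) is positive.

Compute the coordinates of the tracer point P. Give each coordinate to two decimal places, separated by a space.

A=(0,0), D=(12.00,0)
B = A + 2.00·(cos210°, sin210°) = (-1.7321, -1.0000)
|BD| = 13.7684
circle(B,8.00) ∩ circle(D,7.00): a=7.4289, h=2.9683
  candidates: C₊=(5.4617,2.5001) cross=40.869; C₋=(5.8929,-3.4209) cross=-40.869
  mode + wants cross > 0 → take C=(5.4617,2.5001) (cross=40.869)
ex = (C−B)/|BC| = (0.8992,0.4375); ey = (-0.4375,0.8992)
P = B + 2.29·ex + 0.70·ey = (0.0209,0.6313)

0.02 0.63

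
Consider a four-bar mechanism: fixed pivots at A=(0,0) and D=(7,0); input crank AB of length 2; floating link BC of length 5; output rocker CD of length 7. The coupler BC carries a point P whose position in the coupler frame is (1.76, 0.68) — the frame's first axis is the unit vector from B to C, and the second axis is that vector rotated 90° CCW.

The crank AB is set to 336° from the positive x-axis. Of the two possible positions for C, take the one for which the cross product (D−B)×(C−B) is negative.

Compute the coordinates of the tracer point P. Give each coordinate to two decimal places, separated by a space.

A=(0,0), D=(7.00,0)
B = A + 2.00·(cos336°, sin336°) = (1.8271, -0.8135)
|BD| = 5.2365
circle(B,5.00) ∩ circle(D,7.00): a=0.3266, h=4.9893
  candidates: C₊=(1.3747,4.1660) cross=26.126; C₋=(2.9248,-5.6915) cross=-26.126
  mode - wants cross < 0 → take C=(2.9248,-5.6915) (cross=-26.126)
ex = (C−B)/|BC| = (0.2195,-0.9756); ey = (0.9756,0.2195)
P = B + 1.76·ex + 0.68·ey = (2.8769,-2.3812)

2.88 -2.38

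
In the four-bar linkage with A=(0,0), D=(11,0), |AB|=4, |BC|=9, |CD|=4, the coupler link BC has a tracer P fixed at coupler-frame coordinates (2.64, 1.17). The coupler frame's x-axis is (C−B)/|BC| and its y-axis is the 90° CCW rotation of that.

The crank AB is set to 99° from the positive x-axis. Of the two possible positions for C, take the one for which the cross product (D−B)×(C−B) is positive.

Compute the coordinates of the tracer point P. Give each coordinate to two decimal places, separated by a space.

2.13 4.83

A=(0,0), D=(11.00,0)
B = A + 4.00·(cos99°, sin99°) = (-0.6257, 3.9508)
|BD| = 12.2787
circle(B,9.00) ∩ circle(D,4.00): a=8.7862, h=1.9500
  candidates: C₊=(8.3207,2.9700) cross=23.944; C₋=(7.0658,-0.7226) cross=-23.944
  mode + wants cross > 0 → take C=(8.3207,2.9700) (cross=23.944)
ex = (C−B)/|BC| = (0.9940,-0.1090); ey = (0.1090,0.9940)
P = B + 2.64·ex + 1.17·ey = (2.1260,4.8261)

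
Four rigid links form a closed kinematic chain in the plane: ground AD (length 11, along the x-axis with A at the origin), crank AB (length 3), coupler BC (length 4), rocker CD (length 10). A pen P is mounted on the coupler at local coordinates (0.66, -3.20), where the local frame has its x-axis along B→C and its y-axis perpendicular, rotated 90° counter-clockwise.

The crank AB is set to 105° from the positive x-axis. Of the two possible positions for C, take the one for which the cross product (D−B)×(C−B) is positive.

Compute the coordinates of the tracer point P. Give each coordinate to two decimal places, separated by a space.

1.62 0.68

A=(0,0), D=(11.00,0)
B = A + 3.00·(cos105°, sin105°) = (-0.7765, 2.8978)
|BD| = 12.1277
circle(B,4.00) ∩ circle(D,10.00): a=2.6007, h=3.0391
  candidates: C₊=(2.4751,5.2274) cross=36.858; C₋=(1.0228,-0.6747) cross=-36.858
  mode + wants cross > 0 → take C=(2.4751,5.2274) (cross=36.858)
ex = (C−B)/|BC| = (0.8129,0.5824); ey = (-0.5824,0.8129)
P = B + 0.66·ex + -3.20·ey = (1.6238,0.6809)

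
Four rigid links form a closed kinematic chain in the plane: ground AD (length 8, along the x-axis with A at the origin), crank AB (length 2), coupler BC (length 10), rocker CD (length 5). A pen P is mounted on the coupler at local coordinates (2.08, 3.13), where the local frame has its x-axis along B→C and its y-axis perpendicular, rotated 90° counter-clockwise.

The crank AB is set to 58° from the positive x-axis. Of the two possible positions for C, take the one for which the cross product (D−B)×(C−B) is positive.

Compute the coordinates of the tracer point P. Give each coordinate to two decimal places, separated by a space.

A=(0,0), D=(8.00,0)
B = A + 2.00·(cos58°, sin58°) = (1.0598, 1.6961)
|BD| = 7.1444
circle(B,10.00) ∩ circle(D,5.00): a=8.8211, h=4.7105
  candidates: C₊=(10.7470,4.1778) cross=33.654; C₋=(8.5104,-4.9739) cross=-33.654
  mode + wants cross > 0 → take C=(10.7470,4.1778) (cross=33.654)
ex = (C−B)/|BC| = (0.9687,0.2482); ey = (-0.2482,0.9687)
P = B + 2.08·ex + 3.13·ey = (2.2980,5.2444)

2.30 5.24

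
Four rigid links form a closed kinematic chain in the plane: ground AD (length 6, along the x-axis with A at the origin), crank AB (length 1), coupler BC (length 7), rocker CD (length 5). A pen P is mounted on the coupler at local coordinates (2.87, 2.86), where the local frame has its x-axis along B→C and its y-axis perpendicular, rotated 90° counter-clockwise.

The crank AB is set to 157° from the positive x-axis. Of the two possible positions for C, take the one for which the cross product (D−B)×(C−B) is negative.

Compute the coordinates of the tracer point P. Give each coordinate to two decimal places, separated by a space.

3.13 0.36

A=(0,0), D=(6.00,0)
B = A + 1.00·(cos157°, sin157°) = (-0.9205, 0.3907)
|BD| = 6.9315
circle(B,7.00) ∩ circle(D,5.00): a=5.1970, h=4.6895
  candidates: C₊=(4.5326,4.7798) cross=32.505; C₋=(4.0039,-4.5843) cross=-32.505
  mode - wants cross < 0 → take C=(4.0039,-4.5843) (cross=-32.505)
ex = (C−B)/|BC| = (0.7035,-0.7107); ey = (0.7107,0.7035)
P = B + 2.87·ex + 2.86·ey = (3.1311,0.3629)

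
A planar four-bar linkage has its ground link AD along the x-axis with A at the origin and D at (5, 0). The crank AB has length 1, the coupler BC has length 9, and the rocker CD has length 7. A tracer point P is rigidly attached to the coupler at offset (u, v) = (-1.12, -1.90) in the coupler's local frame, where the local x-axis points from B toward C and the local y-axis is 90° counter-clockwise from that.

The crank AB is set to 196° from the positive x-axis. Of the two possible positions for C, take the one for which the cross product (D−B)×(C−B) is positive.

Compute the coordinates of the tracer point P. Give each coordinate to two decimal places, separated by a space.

-0.10 -2.30

A=(0,0), D=(5.00,0)
B = A + 1.00·(cos196°, sin196°) = (-0.9613, -0.2756)
|BD| = 5.9676
circle(B,9.00) ∩ circle(D,7.00): a=5.6649, h=6.9935
  candidates: C₊=(4.3746,6.9720) cross=41.734; C₋=(5.0207,-7.0000) cross=-41.734
  mode + wants cross > 0 → take C=(4.3746,6.9720) (cross=41.734)
ex = (C−B)/|BC| = (0.5929,0.8053); ey = (-0.8053,0.5929)
P = B + -1.12·ex + -1.90·ey = (-0.0952,-2.3040)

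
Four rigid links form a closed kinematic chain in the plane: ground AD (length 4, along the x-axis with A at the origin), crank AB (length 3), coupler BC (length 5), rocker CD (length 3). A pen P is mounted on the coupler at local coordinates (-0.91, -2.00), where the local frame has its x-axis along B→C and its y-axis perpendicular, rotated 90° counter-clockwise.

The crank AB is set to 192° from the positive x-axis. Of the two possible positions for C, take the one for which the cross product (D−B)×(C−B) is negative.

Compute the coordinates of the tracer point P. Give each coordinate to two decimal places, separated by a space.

A=(0,0), D=(4.00,0)
B = A + 3.00·(cos192°, sin192°) = (-2.9344, -0.6237)
|BD| = 6.9624
circle(B,5.00) ∩ circle(D,3.00): a=4.6302, h=1.8870
  candidates: C₊=(1.5081,1.6705) cross=13.138; C₋=(1.8462,-2.0884) cross=-13.138
  mode - wants cross < 0 → take C=(1.8462,-2.0884) (cross=-13.138)
ex = (C−B)/|BC| = (0.9561,-0.2929); ey = (0.2929,0.9561)
P = B + -0.91·ex + -2.00·ey = (-4.3904,-2.2694)

-4.39 -2.27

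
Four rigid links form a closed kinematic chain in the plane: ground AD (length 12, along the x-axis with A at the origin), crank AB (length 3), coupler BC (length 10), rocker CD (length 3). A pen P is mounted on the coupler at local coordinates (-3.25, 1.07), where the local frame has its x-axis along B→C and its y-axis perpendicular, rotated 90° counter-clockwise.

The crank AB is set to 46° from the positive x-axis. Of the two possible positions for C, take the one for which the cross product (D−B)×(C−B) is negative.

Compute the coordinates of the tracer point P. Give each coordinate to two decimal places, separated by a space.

-0.22 4.68

A=(0,0), D=(12.00,0)
B = A + 3.00·(cos46°, sin46°) = (2.0840, 2.1580)
|BD| = 10.1481
circle(B,10.00) ∩ circle(D,3.00): a=9.5576, h=2.9413
  candidates: C₊=(12.0485,2.9996) cross=29.849; C₋=(10.7975,-2.7485) cross=-29.849
  mode - wants cross < 0 → take C=(10.7975,-2.7485) (cross=-29.849)
ex = (C−B)/|BC| = (0.8714,-0.4906); ey = (0.4906,0.8714)
P = B + -3.25·ex + 1.07·ey = (-0.2229,4.6850)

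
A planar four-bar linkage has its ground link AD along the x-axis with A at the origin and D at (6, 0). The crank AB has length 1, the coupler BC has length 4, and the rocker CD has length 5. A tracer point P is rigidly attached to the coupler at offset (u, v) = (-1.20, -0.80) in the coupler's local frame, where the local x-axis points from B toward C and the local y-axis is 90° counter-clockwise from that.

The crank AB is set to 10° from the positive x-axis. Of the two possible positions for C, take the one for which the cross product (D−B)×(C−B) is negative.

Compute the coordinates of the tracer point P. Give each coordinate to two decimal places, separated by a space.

-0.20 0.99

A=(0,0), D=(6.00,0)
B = A + 1.00·(cos10°, sin10°) = (0.9848, 0.1736)
|BD| = 5.0182
circle(B,4.00) ∩ circle(D,5.00): a=1.6124, h=3.6606
  candidates: C₊=(2.7229,3.7763) cross=18.370; C₋=(2.4695,-3.5406) cross=-18.370
  mode - wants cross < 0 → take C=(2.4695,-3.5406) (cross=-18.370)
ex = (C−B)/|BC| = (0.3712,-0.9286); ey = (0.9286,0.3712)
P = B + -1.20·ex + -0.80·ey = (-0.2035,0.9910)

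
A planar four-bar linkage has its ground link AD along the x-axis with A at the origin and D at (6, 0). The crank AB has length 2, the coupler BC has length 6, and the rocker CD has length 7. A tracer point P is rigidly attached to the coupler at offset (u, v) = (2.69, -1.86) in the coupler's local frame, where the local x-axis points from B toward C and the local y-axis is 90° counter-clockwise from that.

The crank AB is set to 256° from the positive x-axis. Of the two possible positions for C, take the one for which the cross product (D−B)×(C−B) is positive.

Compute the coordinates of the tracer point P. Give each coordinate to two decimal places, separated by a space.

1.70 0.50

A=(0,0), D=(6.00,0)
B = A + 2.00·(cos256°, sin256°) = (-0.4838, -1.9406)
|BD| = 6.7680
circle(B,6.00) ∩ circle(D,7.00): a=2.4236, h=5.4887
  candidates: C₊=(0.2642,4.0126) cross=37.148; C₋=(3.4118,-6.5039) cross=-37.148
  mode + wants cross > 0 → take C=(0.2642,4.0126) (cross=37.148)
ex = (C−B)/|BC| = (0.1247,0.9922); ey = (-0.9922,0.1247)
P = B + 2.69·ex + -1.86·ey = (1.6970,0.4965)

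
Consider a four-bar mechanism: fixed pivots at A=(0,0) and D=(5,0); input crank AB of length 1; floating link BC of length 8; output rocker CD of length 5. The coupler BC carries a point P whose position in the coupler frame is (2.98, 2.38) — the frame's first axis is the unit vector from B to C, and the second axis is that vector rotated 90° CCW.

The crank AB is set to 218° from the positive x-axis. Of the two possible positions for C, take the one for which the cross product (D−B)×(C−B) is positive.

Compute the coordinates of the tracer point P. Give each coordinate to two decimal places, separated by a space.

-0.34 3.17

A=(0,0), D=(5.00,0)
B = A + 1.00·(cos218°, sin218°) = (-0.7880, -0.6157)
|BD| = 5.8207
circle(B,8.00) ∩ circle(D,5.00): a=6.2605, h=4.9806
  candidates: C₊=(4.9105,4.9992) cross=28.991; C₋=(5.9641,-4.9062) cross=-28.991
  mode + wants cross > 0 → take C=(4.9105,4.9992) (cross=28.991)
ex = (C−B)/|BC| = (0.7123,0.7019); ey = (-0.7019,0.7123)
P = B + 2.98·ex + 2.38·ey = (-0.3357,3.1712)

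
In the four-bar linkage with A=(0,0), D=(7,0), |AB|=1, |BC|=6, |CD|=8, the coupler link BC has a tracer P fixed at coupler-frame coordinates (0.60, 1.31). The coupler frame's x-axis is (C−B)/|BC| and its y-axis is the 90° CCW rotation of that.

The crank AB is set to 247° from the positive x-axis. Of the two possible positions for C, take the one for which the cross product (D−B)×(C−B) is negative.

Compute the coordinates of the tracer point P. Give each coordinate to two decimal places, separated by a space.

1.05 -0.91

A=(0,0), D=(7.00,0)
B = A + 1.00·(cos247°, sin247°) = (-0.3907, -0.9205)
|BD| = 7.4478
circle(B,6.00) ∩ circle(D,8.00): a=1.8442, h=5.7096
  candidates: C₊=(0.7336,4.9732) cross=42.524; C₋=(2.1450,-6.3584) cross=-42.524
  mode - wants cross < 0 → take C=(2.1450,-6.3584) (cross=-42.524)
ex = (C−B)/|BC| = (0.4226,-0.9063); ey = (0.9063,0.4226)
P = B + 0.60·ex + 1.31·ey = (1.0501,-0.9107)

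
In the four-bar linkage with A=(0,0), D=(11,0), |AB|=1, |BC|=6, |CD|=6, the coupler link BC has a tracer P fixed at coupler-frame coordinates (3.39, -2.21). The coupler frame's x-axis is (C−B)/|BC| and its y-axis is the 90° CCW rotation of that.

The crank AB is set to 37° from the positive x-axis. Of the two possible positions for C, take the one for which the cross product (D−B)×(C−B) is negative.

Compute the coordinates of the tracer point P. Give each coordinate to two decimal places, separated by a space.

A=(0,0), D=(11.00,0)
B = A + 1.00·(cos37°, sin37°) = (0.7986, 0.6018)
|BD| = 10.2191
circle(B,6.00) ∩ circle(D,6.00): a=5.1096, h=3.1452
  candidates: C₊=(6.0845,3.4407) cross=32.141; C₋=(5.7141,-2.8389) cross=-32.141
  mode - wants cross < 0 → take C=(5.7141,-2.8389) (cross=-32.141)
ex = (C−B)/|BC| = (0.8192,-0.5734); ey = (0.5734,0.8192)
P = B + 3.39·ex + -2.21·ey = (2.3085,-3.1527)

2.31 -3.15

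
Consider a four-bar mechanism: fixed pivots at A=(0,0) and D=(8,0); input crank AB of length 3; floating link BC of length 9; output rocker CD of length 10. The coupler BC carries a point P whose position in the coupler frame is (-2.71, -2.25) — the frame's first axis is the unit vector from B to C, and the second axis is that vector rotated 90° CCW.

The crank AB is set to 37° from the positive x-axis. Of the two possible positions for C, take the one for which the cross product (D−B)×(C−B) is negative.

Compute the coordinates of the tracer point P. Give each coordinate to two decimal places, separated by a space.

0.62 4.85

A=(0,0), D=(8.00,0)
B = A + 3.00·(cos37°, sin37°) = (2.3959, 1.8054)
|BD| = 5.8877
circle(B,9.00) ∩ circle(D,10.00): a=1.3303, h=8.9011
  candidates: C₊=(6.3917,9.8698) cross=52.408; C₋=(0.9327,-7.0748) cross=-52.408
  mode - wants cross < 0 → take C=(0.9327,-7.0748) (cross=-52.408)
ex = (C−B)/|BC| = (-0.1626,-0.9867); ey = (0.9867,-0.1626)
P = B + -2.71·ex + -2.25·ey = (0.6164,4.8452)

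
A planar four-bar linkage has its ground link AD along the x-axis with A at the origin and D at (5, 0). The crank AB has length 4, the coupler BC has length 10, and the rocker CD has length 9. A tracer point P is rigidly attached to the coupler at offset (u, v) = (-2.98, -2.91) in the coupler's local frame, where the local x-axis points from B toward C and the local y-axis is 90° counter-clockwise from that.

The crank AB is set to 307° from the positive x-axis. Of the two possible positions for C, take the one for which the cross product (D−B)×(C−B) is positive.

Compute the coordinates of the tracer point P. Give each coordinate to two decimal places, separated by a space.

A=(0,0), D=(5.00,0)
B = A + 4.00·(cos307°, sin307°) = (2.4073, -3.1945)
|BD| = 4.1143
circle(B,10.00) ∩ circle(D,9.00): a=4.3662, h=8.9965
  candidates: C₊=(-1.8266,5.8650) cross=37.014; C₋=(12.1440,-5.4738) cross=-37.014
  mode + wants cross > 0 → take C=(-1.8266,5.8650) (cross=37.014)
ex = (C−B)/|BC| = (-0.4234,0.9060); ey = (-0.9060,-0.4234)
P = B + -2.98·ex + -2.91·ey = (6.3053,-4.6622)

6.31 -4.66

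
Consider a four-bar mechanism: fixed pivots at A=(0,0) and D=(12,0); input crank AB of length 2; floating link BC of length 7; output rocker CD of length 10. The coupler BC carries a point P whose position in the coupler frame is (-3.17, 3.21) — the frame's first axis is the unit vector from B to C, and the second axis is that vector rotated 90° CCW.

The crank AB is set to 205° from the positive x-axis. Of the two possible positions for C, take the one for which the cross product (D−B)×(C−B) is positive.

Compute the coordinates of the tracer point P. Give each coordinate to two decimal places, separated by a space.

-6.32 -0.98

A=(0,0), D=(12.00,0)
B = A + 2.00·(cos205°, sin205°) = (-1.8126, -0.8452)
|BD| = 13.8385
circle(B,7.00) ∩ circle(D,10.00): a=5.0765, h=4.8196
  candidates: C₊=(2.9601,4.2755) cross=66.696; C₋=(3.5488,-5.3458) cross=-66.696
  mode + wants cross > 0 → take C=(2.9601,4.2755) (cross=66.696)
ex = (C−B)/|BC| = (0.6818,0.7315); ey = (-0.7315,0.6818)
P = B + -3.17·ex + 3.21·ey = (-6.3222,-0.9756)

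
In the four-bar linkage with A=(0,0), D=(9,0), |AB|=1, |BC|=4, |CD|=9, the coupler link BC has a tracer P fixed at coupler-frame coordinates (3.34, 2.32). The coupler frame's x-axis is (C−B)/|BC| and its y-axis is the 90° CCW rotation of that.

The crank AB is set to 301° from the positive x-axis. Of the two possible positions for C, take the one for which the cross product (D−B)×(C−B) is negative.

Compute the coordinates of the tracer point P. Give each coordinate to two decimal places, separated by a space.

3.49 -3.63

A=(0,0), D=(9.00,0)
B = A + 1.00·(cos301°, sin301°) = (0.5150, -0.8572)
|BD| = 8.5281
circle(B,4.00) ∩ circle(D,9.00): a=0.4532, h=3.9742
  candidates: C₊=(0.5665,3.1425) cross=33.893; C₋=(1.3654,-4.7657) cross=-33.893
  mode - wants cross < 0 → take C=(1.3654,-4.7657) (cross=-33.893)
ex = (C−B)/|BC| = (0.2126,-0.9771); ey = (0.9771,0.2126)
P = B + 3.34·ex + 2.32·ey = (3.4920,-3.6276)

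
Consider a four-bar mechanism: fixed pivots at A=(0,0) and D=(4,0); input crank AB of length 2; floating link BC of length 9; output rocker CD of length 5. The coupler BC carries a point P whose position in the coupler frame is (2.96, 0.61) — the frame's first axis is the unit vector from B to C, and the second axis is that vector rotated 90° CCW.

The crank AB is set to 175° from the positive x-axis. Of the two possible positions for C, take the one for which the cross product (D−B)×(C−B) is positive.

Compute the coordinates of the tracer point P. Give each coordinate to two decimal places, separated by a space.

A=(0,0), D=(4.00,0)
B = A + 2.00·(cos175°, sin175°) = (-1.9924, 0.1743)
|BD| = 5.9949
circle(B,9.00) ∩ circle(D,5.00): a=7.6681, h=4.7117
  candidates: C₊=(5.8094,4.6611) cross=28.247; C₋=(5.5354,-4.7584) cross=-28.247
  mode + wants cross > 0 → take C=(5.8094,4.6611) (cross=28.247)
ex = (C−B)/|BC| = (0.8669,0.4985); ey = (-0.4985,0.8669)
P = B + 2.96·ex + 0.61·ey = (0.2694,2.1788)

0.27 2.18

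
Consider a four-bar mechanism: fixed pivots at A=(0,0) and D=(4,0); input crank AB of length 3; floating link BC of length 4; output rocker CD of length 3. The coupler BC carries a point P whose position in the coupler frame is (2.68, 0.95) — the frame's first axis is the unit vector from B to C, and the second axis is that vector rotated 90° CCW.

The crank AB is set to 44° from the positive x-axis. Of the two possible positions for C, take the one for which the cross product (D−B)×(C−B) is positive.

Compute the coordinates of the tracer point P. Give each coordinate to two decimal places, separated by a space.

A=(0,0), D=(4.00,0)
B = A + 3.00·(cos44°, sin44°) = (2.1580, 2.0840)
|BD| = 2.7813
circle(B,4.00) ∩ circle(D,3.00): a=2.6491, h=2.9971
  candidates: C₊=(6.1580,2.0840) cross=8.336; C₋=(1.6668,-1.8857) cross=-8.336
  mode + wants cross > 0 → take C=(6.1580,2.0840) (cross=8.336)
ex = (C−B)/|BC| = (1.0000,-0.0000); ey = (0.0000,1.0000)
P = B + 2.68·ex + 0.95·ey = (4.8380,3.0340)

4.84 3.03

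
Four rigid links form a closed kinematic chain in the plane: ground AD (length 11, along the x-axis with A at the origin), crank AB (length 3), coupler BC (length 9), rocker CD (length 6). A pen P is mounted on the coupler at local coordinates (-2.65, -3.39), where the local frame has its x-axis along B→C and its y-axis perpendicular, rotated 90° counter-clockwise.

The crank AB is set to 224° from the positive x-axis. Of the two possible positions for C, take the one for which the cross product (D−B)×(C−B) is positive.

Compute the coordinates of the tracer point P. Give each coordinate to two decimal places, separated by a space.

-2.69 -6.35

A=(0,0), D=(11.00,0)
B = A + 3.00·(cos224°, sin224°) = (-2.1580, -2.0840)
|BD| = 13.3220
circle(B,9.00) ∩ circle(D,6.00): a=8.3499, h=3.3583
  candidates: C₊=(5.5638,2.5392) cross=44.740; C₋=(6.6145,-4.0948) cross=-44.740
  mode + wants cross > 0 → take C=(5.5638,2.5392) (cross=44.740)
ex = (C−B)/|BC| = (0.8580,0.5137); ey = (-0.5137,0.8580)
P = B + -2.65·ex + -3.39·ey = (-2.6903,-6.3538)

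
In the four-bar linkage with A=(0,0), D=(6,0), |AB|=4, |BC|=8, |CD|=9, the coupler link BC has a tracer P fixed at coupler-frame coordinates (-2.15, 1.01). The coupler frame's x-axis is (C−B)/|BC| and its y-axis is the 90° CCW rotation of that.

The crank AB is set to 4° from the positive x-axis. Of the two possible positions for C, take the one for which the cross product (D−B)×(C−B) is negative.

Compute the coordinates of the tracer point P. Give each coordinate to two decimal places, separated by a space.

A=(0,0), D=(6.00,0)
B = A + 4.00·(cos4°, sin4°) = (3.9903, 0.2790)
|BD| = 2.0290
circle(B,8.00) ∩ circle(D,9.00): a=-3.1747, h=7.3431
  candidates: C₊=(1.8555,7.9889) cross=14.899; C₋=(-0.1641,-6.5577) cross=-14.899
  mode - wants cross < 0 → take C=(-0.1641,-6.5577) (cross=-14.899)
ex = (C−B)/|BC| = (-0.5193,-0.8546); ey = (0.8546,-0.5193)
P = B + -2.15·ex + 1.01·ey = (5.9699,1.5919)

5.97 1.59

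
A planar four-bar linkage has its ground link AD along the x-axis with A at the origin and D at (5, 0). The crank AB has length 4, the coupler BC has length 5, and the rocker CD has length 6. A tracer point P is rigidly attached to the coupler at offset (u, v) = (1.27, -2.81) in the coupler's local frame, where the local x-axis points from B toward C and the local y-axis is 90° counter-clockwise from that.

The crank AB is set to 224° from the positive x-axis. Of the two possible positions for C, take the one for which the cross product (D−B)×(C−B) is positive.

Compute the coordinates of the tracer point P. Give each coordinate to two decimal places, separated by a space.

0.21 -2.83

A=(0,0), D=(5.00,0)
B = A + 4.00·(cos224°, sin224°) = (-2.8774, -2.7786)
|BD| = 8.3531
circle(B,5.00) ∩ circle(D,6.00): a=3.5181, h=3.5529
  candidates: C₊=(-0.7415,1.7422) cross=29.678; C₋=(1.6222,-4.9589) cross=-29.678
  mode + wants cross > 0 → take C=(-0.7415,1.7422) (cross=29.678)
ex = (C−B)/|BC| = (0.4272,0.9042); ey = (-0.9042,0.4272)
P = B + 1.27·ex + -2.81·ey = (0.2059,-2.8307)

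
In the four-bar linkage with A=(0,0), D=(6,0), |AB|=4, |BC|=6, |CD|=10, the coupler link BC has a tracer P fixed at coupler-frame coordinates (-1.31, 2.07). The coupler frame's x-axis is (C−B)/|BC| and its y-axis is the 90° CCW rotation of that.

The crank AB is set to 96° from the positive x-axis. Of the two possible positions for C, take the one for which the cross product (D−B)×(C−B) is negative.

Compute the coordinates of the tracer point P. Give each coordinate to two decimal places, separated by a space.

2.03 3.81

A=(0,0), D=(6.00,0)
B = A + 4.00·(cos96°, sin96°) = (-0.4181, 3.9781)
|BD| = 7.5510
circle(B,6.00) ∩ circle(D,10.00): a=-0.4624, h=5.9822
  candidates: C₊=(2.3405,9.3063) cross=45.171; C₋=(-3.9627,-0.8630) cross=-45.171
  mode - wants cross < 0 → take C=(-3.9627,-0.8630) (cross=-45.171)
ex = (C−B)/|BC| = (-0.5908,-0.8068); ey = (0.8068,-0.5908)
P = B + -1.31·ex + 2.07·ey = (2.0260,3.8122)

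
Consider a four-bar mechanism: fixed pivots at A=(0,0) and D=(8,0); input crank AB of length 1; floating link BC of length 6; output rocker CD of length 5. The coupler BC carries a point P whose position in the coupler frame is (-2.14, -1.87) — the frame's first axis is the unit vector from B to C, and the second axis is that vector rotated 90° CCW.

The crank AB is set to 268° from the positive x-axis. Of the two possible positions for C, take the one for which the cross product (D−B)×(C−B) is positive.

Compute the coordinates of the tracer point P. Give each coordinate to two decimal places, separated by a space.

A=(0,0), D=(8.00,0)
B = A + 1.00·(cos268°, sin268°) = (-0.0349, -0.9994)
|BD| = 8.0968
circle(B,6.00) ∩ circle(D,5.00): a=4.7277, h=3.6945
  candidates: C₊=(4.2006,3.2504) cross=29.913; C₋=(5.1126,-4.0821) cross=-29.913
  mode + wants cross > 0 → take C=(4.2006,3.2504) (cross=29.913)
ex = (C−B)/|BC| = (0.7059,0.7083); ey = (-0.7083,0.7059)
P = B + -2.14·ex + -1.87·ey = (-0.2211,-3.8352)

-0.22 -3.84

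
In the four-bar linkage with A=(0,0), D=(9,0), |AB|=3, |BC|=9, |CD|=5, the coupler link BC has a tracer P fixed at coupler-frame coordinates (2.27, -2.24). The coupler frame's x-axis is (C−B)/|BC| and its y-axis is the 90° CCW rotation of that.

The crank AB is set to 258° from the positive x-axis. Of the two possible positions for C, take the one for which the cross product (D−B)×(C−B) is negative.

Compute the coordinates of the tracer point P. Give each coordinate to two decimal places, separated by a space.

1.09 -5.62

A=(0,0), D=(9.00,0)
B = A + 3.00·(cos258°, sin258°) = (-0.6237, -2.9344)
|BD| = 10.0612
circle(B,9.00) ∩ circle(D,5.00): a=7.8136, h=4.4663
  candidates: C₊=(5.5475,3.6166) cross=44.937; C₋=(8.1528,-4.9277) cross=-44.937
  mode - wants cross < 0 → take C=(8.1528,-4.9277) (cross=-44.937)
ex = (C−B)/|BC| = (0.9752,-0.2215); ey = (0.2215,0.9752)
P = B + 2.27·ex + -2.24·ey = (1.0938,-5.6216)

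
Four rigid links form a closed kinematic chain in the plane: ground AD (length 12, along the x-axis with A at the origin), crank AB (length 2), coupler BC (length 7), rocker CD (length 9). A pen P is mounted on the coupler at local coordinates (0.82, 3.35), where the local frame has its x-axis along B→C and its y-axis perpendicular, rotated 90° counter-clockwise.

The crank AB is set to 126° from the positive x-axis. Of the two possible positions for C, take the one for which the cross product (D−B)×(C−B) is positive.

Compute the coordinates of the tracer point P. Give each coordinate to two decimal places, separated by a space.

A=(0,0), D=(12.00,0)
B = A + 2.00·(cos126°, sin126°) = (-1.1756, 1.6180)
|BD| = 13.2746
circle(B,7.00) ∩ circle(D,9.00): a=5.4320, h=4.4152
  candidates: C₊=(4.7541,5.3382) cross=58.610; C₋=(3.6777,-3.4263) cross=-58.610
  mode + wants cross > 0 → take C=(4.7541,5.3382) (cross=58.610)
ex = (C−B)/|BC| = (0.8471,0.5315); ey = (-0.5315,0.8471)
P = B + 0.82·ex + 3.35·ey = (-2.2613,4.8916)

-2.26 4.89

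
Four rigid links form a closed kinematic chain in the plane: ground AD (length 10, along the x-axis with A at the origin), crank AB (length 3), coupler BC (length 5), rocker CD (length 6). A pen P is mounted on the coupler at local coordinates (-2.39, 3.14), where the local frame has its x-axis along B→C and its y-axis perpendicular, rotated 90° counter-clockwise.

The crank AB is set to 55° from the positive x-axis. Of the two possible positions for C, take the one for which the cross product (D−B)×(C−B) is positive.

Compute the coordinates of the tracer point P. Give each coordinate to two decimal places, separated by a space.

-1.81 4.23

A=(0,0), D=(10.00,0)
B = A + 3.00·(cos55°, sin55°) = (1.7207, 2.4575)
|BD| = 8.6363
circle(B,5.00) ∩ circle(D,6.00): a=3.6813, h=3.3835
  candidates: C₊=(6.2126,4.6536) cross=29.221; C₋=(4.2871,-1.8337) cross=-29.221
  mode + wants cross > 0 → take C=(6.2126,4.6536) (cross=29.221)
ex = (C−B)/|BC| = (0.8984,0.4392); ey = (-0.4392,0.8984)
P = B + -2.39·ex + 3.14·ey = (-1.8056,4.2286)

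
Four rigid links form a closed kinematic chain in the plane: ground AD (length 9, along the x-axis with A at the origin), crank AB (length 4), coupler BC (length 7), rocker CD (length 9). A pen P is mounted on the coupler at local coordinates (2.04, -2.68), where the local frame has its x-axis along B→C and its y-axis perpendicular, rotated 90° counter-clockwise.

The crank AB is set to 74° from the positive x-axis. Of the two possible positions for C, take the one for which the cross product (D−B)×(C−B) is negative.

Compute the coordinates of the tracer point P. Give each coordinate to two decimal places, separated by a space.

-1.73 2.02

A=(0,0), D=(9.00,0)
B = A + 4.00·(cos74°, sin74°) = (1.1025, 3.8450)
|BD| = 8.7837
circle(B,7.00) ∩ circle(D,9.00): a=2.5703, h=6.5110
  candidates: C₊=(6.2637,8.5740) cross=57.191; C₋=(0.5633,-3.1342) cross=-57.191
  mode - wants cross < 0 → take C=(0.5633,-3.1342) (cross=-57.191)
ex = (C−B)/|BC| = (-0.0770,-0.9970); ey = (0.9970,-0.0770)
P = B + 2.04·ex + -2.68·ey = (-1.7266,2.0175)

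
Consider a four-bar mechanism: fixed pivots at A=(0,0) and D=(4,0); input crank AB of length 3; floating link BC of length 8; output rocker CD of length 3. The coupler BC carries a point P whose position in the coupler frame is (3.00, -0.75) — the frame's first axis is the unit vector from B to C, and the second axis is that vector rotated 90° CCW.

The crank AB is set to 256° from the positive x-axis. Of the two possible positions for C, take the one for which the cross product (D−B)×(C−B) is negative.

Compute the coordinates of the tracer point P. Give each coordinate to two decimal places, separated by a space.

A=(0,0), D=(4.00,0)
B = A + 3.00·(cos256°, sin256°) = (-0.7258, -2.9109)
|BD| = 5.5503
circle(B,8.00) ∩ circle(D,3.00): a=7.7298, h=2.0615
  candidates: C₊=(4.7746,2.8983) cross=11.442; C₋=(6.9369,-0.6122) cross=-11.442
  mode - wants cross < 0 → take C=(6.9369,-0.6122) (cross=-11.442)
ex = (C−B)/|BC| = (0.9578,0.2873); ey = (-0.2873,0.9578)
P = B + 3.00·ex + -0.75·ey = (2.3632,-2.7673)

2.36 -2.77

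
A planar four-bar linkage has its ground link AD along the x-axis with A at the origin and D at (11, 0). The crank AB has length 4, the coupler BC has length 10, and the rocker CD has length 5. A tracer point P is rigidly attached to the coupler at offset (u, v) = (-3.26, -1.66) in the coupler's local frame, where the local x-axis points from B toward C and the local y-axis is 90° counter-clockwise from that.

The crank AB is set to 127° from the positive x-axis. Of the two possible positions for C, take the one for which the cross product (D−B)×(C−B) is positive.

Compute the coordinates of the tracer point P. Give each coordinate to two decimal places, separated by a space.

-5.59 1.39

A=(0,0), D=(11.00,0)
B = A + 4.00·(cos127°, sin127°) = (-2.4073, 3.1945)
|BD| = 13.7826
circle(B,10.00) ∩ circle(D,5.00): a=9.6121, h=2.7581
  candidates: C₊=(7.5824,3.6496) cross=38.014; C₋=(6.3038,-1.7164) cross=-38.014
  mode + wants cross > 0 → take C=(7.5824,3.6496) (cross=38.014)
ex = (C−B)/|BC| = (0.9990,0.0455); ey = (-0.0455,0.9990)
P = B + -3.26·ex + -1.66·ey = (-5.5883,1.3879)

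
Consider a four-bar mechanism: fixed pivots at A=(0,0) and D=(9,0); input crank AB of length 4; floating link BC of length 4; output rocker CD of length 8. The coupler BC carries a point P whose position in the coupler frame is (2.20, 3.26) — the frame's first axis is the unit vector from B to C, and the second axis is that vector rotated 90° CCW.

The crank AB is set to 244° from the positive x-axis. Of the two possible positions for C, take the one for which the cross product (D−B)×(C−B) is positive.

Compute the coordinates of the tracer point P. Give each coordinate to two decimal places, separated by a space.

A=(0,0), D=(9.00,0)
B = A + 4.00·(cos244°, sin244°) = (-1.7535, -3.5952)
|BD| = 11.3386
circle(B,4.00) ∩ circle(D,8.00): a=3.5526, h=1.8382
  candidates: C₊=(1.0330,-0.7254) cross=20.843; C₋=(2.1987,-4.2121) cross=-20.843
  mode + wants cross > 0 → take C=(1.0330,-0.7254) (cross=20.843)
ex = (C−B)/|BC| = (0.6966,0.7175); ey = (-0.7175,0.6966)
P = B + 2.20·ex + 3.26·ey = (-2.5598,0.2542)

-2.56 0.25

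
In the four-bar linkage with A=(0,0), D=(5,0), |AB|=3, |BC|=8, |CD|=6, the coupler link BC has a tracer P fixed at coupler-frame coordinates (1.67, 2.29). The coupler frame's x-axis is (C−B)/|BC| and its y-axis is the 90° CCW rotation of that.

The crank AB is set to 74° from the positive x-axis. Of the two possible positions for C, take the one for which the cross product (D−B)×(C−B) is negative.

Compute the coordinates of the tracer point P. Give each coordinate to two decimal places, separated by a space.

3.30 1.50

A=(0,0), D=(5.00,0)
B = A + 3.00·(cos74°, sin74°) = (0.8269, 2.8838)
|BD| = 5.0726
circle(B,8.00) ∩ circle(D,6.00): a=5.2962, h=5.9958
  candidates: C₊=(8.5927,4.8055) cross=30.414; C₋=(1.7753,-5.0598) cross=-30.414
  mode - wants cross < 0 → take C=(1.7753,-5.0598) (cross=-30.414)
ex = (C−B)/|BC| = (0.1186,-0.9929); ey = (0.9929,0.1186)
P = B + 1.67·ex + 2.29·ey = (3.2987,1.4970)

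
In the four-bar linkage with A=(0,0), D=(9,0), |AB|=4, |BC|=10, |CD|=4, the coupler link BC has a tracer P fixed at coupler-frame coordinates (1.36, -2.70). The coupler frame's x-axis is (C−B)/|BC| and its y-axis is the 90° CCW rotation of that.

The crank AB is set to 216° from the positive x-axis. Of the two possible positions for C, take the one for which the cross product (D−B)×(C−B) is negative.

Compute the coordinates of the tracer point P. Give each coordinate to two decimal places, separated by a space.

A=(0,0), D=(9.00,0)
B = A + 4.00·(cos216°, sin216°) = (-3.2361, -2.3511)
|BD| = 12.4599
circle(B,10.00) ∩ circle(D,4.00): a=9.6008, h=2.7974
  candidates: C₊=(5.6644,2.2076) cross=34.855; C₋=(6.7201,-3.2866) cross=-34.855
  mode - wants cross < 0 → take C=(6.7201,-3.2866) (cross=-34.855)
ex = (C−B)/|BC| = (0.9956,-0.0935); ey = (0.0935,0.9956)
P = B + 1.36·ex + -2.70·ey = (-2.1346,-5.1665)

-2.13 -5.17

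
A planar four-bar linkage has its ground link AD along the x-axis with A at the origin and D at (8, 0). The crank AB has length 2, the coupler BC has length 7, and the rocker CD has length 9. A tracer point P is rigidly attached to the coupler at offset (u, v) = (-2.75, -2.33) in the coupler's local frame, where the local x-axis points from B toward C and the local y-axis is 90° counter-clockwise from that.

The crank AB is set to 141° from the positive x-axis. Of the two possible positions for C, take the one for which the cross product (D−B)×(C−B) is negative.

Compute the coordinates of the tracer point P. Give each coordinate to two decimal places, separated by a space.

A=(0,0), D=(8.00,0)
B = A + 2.00·(cos141°, sin141°) = (-1.5543, 1.2586)
|BD| = 9.6368
circle(B,7.00) ∩ circle(D,9.00): a=3.1581, h=6.2471
  candidates: C₊=(2.3927,7.0398) cross=60.202; C₋=(0.7609,-5.3474) cross=-60.202
  mode - wants cross < 0 → take C=(0.7609,-5.3474) (cross=-60.202)
ex = (C−B)/|BC| = (0.3307,-0.9437); ey = (0.9437,0.3307)
P = B + -2.75·ex + -2.33·ey = (-4.6627,3.0833)

-4.66 3.08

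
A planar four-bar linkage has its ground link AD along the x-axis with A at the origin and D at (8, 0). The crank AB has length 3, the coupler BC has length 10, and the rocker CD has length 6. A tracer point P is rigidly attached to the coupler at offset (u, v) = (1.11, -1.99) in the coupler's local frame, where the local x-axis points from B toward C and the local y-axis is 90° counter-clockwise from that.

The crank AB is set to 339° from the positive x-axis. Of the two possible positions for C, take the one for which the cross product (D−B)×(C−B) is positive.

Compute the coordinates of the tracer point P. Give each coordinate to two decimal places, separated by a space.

A=(0,0), D=(8.00,0)
B = A + 3.00·(cos339°, sin339°) = (2.8007, -1.0751)
|BD| = 5.3093
circle(B,10.00) ∩ circle(D,6.00): a=8.6818, h=4.9624
  candidates: C₊=(10.2978,5.5426) cross=26.347; C₋=(12.3076,-4.1767) cross=-26.347
  mode + wants cross > 0 → take C=(10.2978,5.5426) (cross=26.347)
ex = (C−B)/|BC| = (0.7497,0.6618); ey = (-0.6618,0.7497)
P = B + 1.11·ex + -1.99·ey = (4.9498,-1.8325)

4.95 -1.83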